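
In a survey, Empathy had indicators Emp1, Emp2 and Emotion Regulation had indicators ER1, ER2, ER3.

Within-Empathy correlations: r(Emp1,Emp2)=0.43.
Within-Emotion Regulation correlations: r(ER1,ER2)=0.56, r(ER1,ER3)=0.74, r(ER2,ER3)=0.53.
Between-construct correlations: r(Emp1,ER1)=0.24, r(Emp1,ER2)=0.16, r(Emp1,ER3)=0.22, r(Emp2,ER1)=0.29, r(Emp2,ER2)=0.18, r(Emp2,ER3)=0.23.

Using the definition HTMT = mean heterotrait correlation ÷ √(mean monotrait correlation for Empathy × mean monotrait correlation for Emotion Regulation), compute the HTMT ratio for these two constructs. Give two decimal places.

0.43

Between-construct mean = 1.32/6 = 0.2200.
Mean within-Emp = 0.43/1 = 0.4300; mean within-ER = 1.83/3 = 0.6100.
Geometric mean = √(0.4300 × 0.6100) = 0.5122.
HTMT = 0.2200 / 0.5122 = 0.43.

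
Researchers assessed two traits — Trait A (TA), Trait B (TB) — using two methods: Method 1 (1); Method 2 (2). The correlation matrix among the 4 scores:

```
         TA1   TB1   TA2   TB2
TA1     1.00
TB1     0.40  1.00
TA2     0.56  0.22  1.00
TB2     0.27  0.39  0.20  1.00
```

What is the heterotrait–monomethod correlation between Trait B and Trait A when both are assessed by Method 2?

Different traits, same method: r(TB2, TA2) = 0.20.

0.20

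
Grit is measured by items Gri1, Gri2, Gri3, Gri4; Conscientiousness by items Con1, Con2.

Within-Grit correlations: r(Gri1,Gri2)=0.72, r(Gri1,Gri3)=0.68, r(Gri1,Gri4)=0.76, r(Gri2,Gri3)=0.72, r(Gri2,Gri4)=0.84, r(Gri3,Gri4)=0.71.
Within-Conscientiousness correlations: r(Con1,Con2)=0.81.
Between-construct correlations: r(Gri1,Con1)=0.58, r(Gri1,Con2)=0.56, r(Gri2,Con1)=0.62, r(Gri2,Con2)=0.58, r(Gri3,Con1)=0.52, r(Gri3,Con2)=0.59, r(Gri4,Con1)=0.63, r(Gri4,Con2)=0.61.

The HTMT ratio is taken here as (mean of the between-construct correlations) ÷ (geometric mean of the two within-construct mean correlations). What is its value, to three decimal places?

0.758

Mean heterotrait r = 4.69/8 = 0.5863.
Mean within-Gri = 4.43/6 = 0.7383; mean within-Con = 0.81/1 = 0.8100.
Geometric mean = √(0.7383 × 0.8100) = 0.7733.
HTMT = 0.5863 / 0.7733 = 0.758.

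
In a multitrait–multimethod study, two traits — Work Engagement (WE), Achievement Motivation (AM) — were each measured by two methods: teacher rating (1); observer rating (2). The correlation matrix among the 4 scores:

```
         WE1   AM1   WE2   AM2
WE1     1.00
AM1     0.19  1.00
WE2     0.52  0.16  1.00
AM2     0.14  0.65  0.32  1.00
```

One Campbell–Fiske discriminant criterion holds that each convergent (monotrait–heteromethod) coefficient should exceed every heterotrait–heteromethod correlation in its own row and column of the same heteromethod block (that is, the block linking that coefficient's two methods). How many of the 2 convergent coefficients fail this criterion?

Each convergent coefficient versus the relevant comparison correlations:
WE (methods 1·2): 0.52 vs {0.14, 0.16} → pass.
AM (methods 1·2): 0.65 vs {0.16, 0.14} → pass.
0 of 2 fail.

0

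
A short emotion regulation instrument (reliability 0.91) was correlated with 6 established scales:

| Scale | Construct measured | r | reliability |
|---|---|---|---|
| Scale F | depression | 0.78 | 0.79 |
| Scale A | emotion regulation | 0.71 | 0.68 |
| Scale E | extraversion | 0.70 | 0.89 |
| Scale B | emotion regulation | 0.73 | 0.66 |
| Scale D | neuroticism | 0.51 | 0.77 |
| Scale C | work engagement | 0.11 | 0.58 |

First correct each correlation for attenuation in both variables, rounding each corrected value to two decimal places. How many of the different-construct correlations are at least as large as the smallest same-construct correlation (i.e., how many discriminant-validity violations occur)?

Disattenuated r (r / √(r_scale · r_new)):
  Scale F (disc): 0.78 / √(0.79·0.91) = 0.92
  Scale A (conv): 0.71 / √(0.68·0.91) = 0.90
  Scale E (disc): 0.70 / √(0.89·0.91) = 0.78
  Scale B (conv): 0.73 / √(0.66·0.91) = 0.94
  Scale D (disc): 0.51 / √(0.77·0.91) = 0.61
  Scale C (disc): 0.11 / √(0.58·0.91) = 0.15
Smallest convergent = 0.90. Discriminant values: 0.92, 0.78, 0.61, 0.15; count ≥ 0.90 → 1.

1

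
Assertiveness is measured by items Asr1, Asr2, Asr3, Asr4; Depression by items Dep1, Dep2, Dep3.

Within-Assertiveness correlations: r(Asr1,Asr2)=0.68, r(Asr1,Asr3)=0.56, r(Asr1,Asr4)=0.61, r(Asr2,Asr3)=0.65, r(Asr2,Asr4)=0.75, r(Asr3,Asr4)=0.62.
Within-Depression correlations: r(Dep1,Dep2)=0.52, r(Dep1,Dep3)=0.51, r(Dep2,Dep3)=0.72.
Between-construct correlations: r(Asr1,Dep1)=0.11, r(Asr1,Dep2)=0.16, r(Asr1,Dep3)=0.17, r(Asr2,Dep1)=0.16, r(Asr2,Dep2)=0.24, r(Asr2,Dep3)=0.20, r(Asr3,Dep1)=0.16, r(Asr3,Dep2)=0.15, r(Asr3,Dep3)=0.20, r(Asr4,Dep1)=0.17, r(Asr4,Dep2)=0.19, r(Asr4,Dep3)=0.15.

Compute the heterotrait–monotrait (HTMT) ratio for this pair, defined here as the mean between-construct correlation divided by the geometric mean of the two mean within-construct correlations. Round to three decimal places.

0.280

Between-construct mean = 2.06/12 = 0.1717.
Mean within-Asr = 3.87/6 = 0.6450; mean within-Dep = 1.75/3 = 0.5833.
Geometric mean = √(0.6450 × 0.5833) = 0.6134.
HTMT = 0.1717 / 0.6134 = 0.280.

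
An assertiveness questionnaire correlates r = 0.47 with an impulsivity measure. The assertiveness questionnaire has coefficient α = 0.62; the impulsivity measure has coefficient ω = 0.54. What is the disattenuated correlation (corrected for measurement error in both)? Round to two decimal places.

r_true = r_obs / √(r_xx · r_yy) = 0.47 / √(0.62 × 0.54) = 0.47 / √0.3348 = 0.47 / 0.5786 ≈ 0.81.

0.81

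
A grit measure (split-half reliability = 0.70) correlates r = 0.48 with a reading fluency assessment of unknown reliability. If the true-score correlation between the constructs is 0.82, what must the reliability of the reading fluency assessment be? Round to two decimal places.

0.49

r_true = r_obs / √(r_xx · r_yy) ⇒ 0.82 = 0.48 / √(0.70 · r_yy).
√(0.70 · r_yy) = 0.48 / 0.82 = 0.5854; 0.70 · r_yy = 0.3427; r_yy = 0.3427 / 0.70 ≈ 0.49.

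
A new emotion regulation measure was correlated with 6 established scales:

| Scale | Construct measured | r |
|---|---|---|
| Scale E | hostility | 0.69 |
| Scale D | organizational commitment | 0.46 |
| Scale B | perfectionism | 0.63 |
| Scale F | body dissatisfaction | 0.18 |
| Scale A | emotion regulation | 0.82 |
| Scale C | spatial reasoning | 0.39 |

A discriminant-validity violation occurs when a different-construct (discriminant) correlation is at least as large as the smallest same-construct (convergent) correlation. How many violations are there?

Convergent (same construct = emotion regulation): Scale A.
Smallest convergent = 0.82. Discriminant values: 0.69, 0.46, 0.63, 0.18, 0.39; count ≥ 0.82 → 0.

0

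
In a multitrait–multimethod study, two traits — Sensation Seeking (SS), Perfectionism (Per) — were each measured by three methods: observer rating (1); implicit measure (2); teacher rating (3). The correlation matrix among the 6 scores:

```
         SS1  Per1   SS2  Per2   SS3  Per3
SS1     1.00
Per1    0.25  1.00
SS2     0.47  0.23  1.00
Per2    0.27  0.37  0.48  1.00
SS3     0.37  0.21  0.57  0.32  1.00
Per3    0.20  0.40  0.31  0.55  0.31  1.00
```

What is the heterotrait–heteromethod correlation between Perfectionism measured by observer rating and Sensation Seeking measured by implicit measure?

0.23

Different traits and methods: r(Per1, SS2) = 0.23.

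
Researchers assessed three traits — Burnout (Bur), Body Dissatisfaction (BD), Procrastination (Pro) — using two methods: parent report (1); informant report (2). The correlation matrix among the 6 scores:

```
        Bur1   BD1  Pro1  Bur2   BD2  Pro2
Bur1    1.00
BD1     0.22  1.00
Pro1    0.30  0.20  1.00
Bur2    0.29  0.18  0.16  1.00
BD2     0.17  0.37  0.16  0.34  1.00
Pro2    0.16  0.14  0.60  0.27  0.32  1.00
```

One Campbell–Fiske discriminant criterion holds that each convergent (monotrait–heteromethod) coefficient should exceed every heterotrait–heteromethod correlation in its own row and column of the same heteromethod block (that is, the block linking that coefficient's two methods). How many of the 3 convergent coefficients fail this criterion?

Checking each validity diagonal entry against its comparison values:
Bur (methods 1·2): 0.29 vs {0.17, 0.18, 0.16, 0.16} → pass.
BD (methods 1·2): 0.37 vs {0.18, 0.17, 0.14, 0.16} → pass.
Pro (methods 1·2): 0.60 vs {0.16, 0.16, 0.16, 0.14} → pass.
0 of 3 fail.

0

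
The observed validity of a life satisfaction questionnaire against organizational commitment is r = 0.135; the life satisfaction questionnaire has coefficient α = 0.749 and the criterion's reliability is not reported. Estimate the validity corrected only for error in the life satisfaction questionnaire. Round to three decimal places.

0.156

Single correction: r_c = r_obs / √r_xx = 0.135 / √0.749 = 0.135 / 0.8654 ≈ 0.156.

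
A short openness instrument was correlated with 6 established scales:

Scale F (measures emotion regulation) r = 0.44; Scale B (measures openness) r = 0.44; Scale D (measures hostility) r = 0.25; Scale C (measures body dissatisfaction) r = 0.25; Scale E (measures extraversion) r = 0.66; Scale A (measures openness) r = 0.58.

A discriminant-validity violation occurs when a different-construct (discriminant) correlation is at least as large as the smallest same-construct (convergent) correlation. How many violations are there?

2

Convergent (same construct = openness): Scale B, Scale A.
Smallest convergent = 0.44. Discriminant values: 0.44, 0.25, 0.25, 0.66; count ≥ 0.44 → 2.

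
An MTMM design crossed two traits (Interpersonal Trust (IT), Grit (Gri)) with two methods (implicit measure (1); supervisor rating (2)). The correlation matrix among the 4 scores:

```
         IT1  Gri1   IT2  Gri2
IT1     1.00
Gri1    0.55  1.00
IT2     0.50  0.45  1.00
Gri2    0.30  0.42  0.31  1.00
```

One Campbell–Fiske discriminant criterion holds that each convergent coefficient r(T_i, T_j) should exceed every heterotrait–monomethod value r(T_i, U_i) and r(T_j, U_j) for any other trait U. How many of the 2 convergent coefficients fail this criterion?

2

Each convergent coefficient versus the relevant comparison correlations:
IT (methods 1·2): 0.50 vs {0.55, 0.31} → fail.
Gri (methods 1·2): 0.42 vs {0.55, 0.31} → fail.
2 of 2 fail.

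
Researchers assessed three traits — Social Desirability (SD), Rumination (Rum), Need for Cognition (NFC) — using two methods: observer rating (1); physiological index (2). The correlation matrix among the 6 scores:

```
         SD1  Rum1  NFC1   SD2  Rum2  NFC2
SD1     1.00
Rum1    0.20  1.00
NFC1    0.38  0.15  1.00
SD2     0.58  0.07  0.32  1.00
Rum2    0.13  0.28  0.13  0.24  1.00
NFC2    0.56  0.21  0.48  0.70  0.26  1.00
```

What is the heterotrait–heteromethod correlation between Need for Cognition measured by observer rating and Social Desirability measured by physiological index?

Different traits and methods: r(NFC1, SD2) = 0.32.

0.32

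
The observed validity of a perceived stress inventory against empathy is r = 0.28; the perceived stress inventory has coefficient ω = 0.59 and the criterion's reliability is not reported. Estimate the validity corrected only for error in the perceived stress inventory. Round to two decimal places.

0.36

Single correction: r_c = r_obs / √r_xx = 0.28 / √0.59 = 0.28 / 0.7681 ≈ 0.36.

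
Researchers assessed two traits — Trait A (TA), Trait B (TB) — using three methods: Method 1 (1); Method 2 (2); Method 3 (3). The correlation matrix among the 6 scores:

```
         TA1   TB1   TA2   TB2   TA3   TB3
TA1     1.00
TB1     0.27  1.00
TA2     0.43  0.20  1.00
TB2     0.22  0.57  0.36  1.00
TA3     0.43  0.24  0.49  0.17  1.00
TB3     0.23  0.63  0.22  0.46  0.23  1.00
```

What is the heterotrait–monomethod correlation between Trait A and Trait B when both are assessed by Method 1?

0.27

Different traits, same method: r(TA1, TB1) = 0.27.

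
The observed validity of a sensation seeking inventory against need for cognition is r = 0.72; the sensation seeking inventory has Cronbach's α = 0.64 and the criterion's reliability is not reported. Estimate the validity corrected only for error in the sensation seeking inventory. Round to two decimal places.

0.90

Single correction: r_c = r_obs / √r_xx = 0.72 / √0.64 = 0.72 / 0.8000 ≈ 0.90.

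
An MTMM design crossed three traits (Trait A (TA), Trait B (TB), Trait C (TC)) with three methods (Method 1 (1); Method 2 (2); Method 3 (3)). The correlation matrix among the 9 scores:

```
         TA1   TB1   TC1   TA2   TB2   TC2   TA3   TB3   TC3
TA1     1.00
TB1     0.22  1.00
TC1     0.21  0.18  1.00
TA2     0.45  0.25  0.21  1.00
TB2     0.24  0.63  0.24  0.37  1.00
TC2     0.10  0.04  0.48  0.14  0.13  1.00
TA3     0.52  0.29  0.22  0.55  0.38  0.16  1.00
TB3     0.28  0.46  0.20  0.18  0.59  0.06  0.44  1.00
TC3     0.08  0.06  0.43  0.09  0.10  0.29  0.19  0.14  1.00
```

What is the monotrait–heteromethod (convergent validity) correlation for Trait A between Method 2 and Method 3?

Same trait (TA), different methods: r(TA2, TA3) = 0.55.

0.55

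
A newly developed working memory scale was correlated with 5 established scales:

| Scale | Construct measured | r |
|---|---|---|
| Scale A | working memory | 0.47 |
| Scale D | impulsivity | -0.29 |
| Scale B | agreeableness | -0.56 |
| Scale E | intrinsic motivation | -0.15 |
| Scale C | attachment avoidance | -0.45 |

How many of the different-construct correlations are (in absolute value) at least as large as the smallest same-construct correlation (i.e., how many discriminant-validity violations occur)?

Convergent (same construct = working memory): Scale A.
Smallest convergent = 0.47. Discriminant |r|: 0.29, 0.56, 0.15, 0.45; count ≥ 0.47 → 1.

1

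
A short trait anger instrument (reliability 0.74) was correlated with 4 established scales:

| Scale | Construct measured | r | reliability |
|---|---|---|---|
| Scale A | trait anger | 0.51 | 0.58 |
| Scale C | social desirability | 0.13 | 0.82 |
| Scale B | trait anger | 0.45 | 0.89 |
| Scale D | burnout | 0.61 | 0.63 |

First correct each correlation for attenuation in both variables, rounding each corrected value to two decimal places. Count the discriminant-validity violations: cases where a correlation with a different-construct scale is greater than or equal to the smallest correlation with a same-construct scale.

1

Disattenuated r (r / √(r_scale · r_new)):
  Scale A (conv): 0.51 / √(0.58·0.74) = 0.78
  Scale C (disc): 0.13 / √(0.82·0.74) = 0.17
  Scale B (conv): 0.45 / √(0.89·0.74) = 0.55
  Scale D (disc): 0.61 / √(0.63·0.74) = 0.89
Smallest convergent = 0.55. Discriminant values: 0.17, 0.89; count ≥ 0.55 → 1.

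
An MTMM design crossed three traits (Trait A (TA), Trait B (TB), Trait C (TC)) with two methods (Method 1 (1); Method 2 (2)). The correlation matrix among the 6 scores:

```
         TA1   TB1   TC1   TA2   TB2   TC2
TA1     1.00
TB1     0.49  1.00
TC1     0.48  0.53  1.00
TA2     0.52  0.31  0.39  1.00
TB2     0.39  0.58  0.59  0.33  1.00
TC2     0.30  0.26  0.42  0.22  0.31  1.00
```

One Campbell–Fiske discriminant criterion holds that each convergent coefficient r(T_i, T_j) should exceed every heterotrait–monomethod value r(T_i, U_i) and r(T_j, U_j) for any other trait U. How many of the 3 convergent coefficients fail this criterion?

Each convergent coefficient versus the relevant comparison correlations:
TA (methods 1·2): 0.52 vs {0.49, 0.33, 0.48, 0.22} → pass.
TB (methods 1·2): 0.58 vs {0.49, 0.33, 0.53, 0.31} → pass.
TC (methods 1·2): 0.42 vs {0.48, 0.22, 0.53, 0.31} → fail.
1 of 3 fail.

1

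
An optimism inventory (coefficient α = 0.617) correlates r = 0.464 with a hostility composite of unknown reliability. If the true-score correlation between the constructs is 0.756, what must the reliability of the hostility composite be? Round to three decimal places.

0.611

r_true = r_obs / √(r_xx · r_yy) ⇒ 0.756 = 0.464 / √(0.617 · r_yy).
√(0.617 · r_yy) = 0.464 / 0.756 = 0.6138; 0.617 · r_yy = 0.3768; r_yy = 0.3768 / 0.617 ≈ 0.611.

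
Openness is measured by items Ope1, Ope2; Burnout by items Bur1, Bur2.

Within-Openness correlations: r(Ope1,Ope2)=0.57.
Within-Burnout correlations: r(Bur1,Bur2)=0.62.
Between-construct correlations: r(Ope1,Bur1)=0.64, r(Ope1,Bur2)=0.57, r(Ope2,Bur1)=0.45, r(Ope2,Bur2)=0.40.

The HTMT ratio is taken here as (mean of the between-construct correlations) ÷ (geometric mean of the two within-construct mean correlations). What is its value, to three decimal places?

0.866

Mean between = 2.06/4 = 0.5150.
Mean within-Ope = 0.57/1 = 0.5700; mean within-Bur = 0.62/1 = 0.6200.
Geometric mean = √(0.5700 × 0.6200) = 0.5945.
HTMT = 0.5150 / 0.5945 = 0.866.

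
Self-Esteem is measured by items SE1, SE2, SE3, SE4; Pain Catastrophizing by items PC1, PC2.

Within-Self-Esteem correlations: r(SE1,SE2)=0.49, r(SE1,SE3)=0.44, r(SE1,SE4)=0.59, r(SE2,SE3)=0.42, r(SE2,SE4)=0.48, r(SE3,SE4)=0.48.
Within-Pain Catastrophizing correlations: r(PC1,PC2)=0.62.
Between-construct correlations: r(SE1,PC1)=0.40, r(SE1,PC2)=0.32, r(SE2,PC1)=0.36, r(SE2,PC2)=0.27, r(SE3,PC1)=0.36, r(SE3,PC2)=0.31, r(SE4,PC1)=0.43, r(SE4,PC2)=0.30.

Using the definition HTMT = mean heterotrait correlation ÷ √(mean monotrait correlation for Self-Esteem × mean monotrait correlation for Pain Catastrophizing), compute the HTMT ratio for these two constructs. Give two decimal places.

Mean between = 2.75/8 = 0.3438.
Mean within-SE = 2.90/6 = 0.4833; mean within-PC = 0.62/1 = 0.6200.
Geometric mean = √(0.4833 × 0.6200) = 0.5474.
HTMT = 0.3438 / 0.5474 = 0.63.

0.63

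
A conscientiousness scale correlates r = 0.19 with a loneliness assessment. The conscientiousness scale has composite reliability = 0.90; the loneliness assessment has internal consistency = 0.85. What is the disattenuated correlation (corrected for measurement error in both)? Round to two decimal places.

r_true = r_obs / √(r_xx · r_yy) = 0.19 / √(0.90 × 0.85) = 0.19 / √0.7650 = 0.19 / 0.8746 ≈ 0.22.

0.22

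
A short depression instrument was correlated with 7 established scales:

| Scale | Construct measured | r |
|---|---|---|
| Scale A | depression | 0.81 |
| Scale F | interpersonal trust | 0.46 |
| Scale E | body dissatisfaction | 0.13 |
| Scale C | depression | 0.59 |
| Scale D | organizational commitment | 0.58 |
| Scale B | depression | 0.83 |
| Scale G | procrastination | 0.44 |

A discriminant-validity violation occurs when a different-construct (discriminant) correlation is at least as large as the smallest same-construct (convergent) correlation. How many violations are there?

0

Convergent (same construct = depression): Scale A, Scale C, Scale B.
Smallest convergent = 0.59. Discriminant values: 0.46, 0.13, 0.58, 0.44; count ≥ 0.59 → 0.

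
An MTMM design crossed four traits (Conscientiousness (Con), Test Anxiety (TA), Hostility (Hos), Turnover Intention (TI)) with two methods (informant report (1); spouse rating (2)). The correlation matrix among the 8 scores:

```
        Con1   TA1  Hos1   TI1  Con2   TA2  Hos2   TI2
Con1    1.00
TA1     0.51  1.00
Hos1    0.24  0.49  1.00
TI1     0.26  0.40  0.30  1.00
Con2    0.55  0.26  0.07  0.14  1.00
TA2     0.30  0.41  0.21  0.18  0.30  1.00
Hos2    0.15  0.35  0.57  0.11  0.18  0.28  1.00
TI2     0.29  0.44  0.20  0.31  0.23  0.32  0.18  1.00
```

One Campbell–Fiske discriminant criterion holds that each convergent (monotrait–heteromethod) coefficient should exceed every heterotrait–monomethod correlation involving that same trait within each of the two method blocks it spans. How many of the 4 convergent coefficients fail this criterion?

2

Checking each validity diagonal entry against its comparison values:
Con (methods 1·2): 0.55 vs {0.51, 0.30, 0.24, 0.18, 0.26, 0.23} → pass.
TA (methods 1·2): 0.41 vs {0.51, 0.30, 0.49, 0.28, 0.40, 0.32} → fail.
Hos (methods 1·2): 0.57 vs {0.24, 0.18, 0.49, 0.28, 0.30, 0.18} → pass.
TI (methods 1·2): 0.31 vs {0.26, 0.23, 0.40, 0.32, 0.30, 0.18} → fail.
2 of 4 fail.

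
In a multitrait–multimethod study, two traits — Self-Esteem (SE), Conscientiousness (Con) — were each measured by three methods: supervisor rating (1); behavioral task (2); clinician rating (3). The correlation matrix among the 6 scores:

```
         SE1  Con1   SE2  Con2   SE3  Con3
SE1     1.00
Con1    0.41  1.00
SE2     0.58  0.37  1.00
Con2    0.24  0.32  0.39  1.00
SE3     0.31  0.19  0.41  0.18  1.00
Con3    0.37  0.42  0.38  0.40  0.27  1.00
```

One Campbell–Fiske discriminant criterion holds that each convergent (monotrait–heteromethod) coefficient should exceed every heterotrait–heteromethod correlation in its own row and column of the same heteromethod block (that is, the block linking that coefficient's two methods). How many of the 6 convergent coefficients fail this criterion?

2

Convergent coefficients and their comparison sets:
SE (methods 1·2): 0.58 vs {0.24, 0.37} → pass.
SE (methods 1·3): 0.31 vs {0.37, 0.19} → fail.
SE (methods 2·3): 0.41 vs {0.38, 0.18} → pass.
Con (methods 1·2): 0.32 vs {0.37, 0.24} → fail.
Con (methods 1·3): 0.42 vs {0.19, 0.37} → pass.
Con (methods 2·3): 0.40 vs {0.18, 0.38} → pass.
2 of 6 fail.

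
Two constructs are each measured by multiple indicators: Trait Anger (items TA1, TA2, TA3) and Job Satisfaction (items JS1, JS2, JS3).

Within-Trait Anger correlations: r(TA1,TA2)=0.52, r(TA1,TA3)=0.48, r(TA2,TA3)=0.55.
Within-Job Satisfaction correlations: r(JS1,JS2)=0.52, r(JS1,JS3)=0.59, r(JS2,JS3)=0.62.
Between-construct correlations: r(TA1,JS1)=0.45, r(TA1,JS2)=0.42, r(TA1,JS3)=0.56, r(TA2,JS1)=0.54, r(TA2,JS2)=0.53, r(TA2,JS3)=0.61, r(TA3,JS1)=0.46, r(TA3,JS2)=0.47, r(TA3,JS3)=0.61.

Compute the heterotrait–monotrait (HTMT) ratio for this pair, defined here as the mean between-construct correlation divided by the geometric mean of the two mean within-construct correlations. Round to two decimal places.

0.95

Mean between = 4.65/9 = 0.5167.
Mean within-TA = 1.55/3 = 0.5167; mean within-JS = 1.73/3 = 0.5767.
Geometric mean = √(0.5167 × 0.5767) = 0.5459.
HTMT = 0.5167 / 0.5459 = 0.95.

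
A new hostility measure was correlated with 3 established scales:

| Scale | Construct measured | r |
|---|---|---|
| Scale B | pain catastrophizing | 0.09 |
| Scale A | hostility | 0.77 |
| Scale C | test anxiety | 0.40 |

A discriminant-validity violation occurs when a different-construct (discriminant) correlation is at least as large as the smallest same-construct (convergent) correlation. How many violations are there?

0

Convergent (same construct = hostility): Scale A.
Smallest convergent = 0.77. Discriminant values: 0.09, 0.40; count ≥ 0.77 → 0.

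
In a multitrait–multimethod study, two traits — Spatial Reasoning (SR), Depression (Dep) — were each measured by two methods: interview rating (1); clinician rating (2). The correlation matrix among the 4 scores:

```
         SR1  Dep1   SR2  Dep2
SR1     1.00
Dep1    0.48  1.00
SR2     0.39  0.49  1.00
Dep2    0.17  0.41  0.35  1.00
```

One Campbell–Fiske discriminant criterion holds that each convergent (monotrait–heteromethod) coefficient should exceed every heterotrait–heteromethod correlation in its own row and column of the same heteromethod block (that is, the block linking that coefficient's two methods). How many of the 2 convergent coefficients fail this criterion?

2

Convergent coefficients and their comparison sets:
SR (methods 1·2): 0.39 vs {0.17, 0.49} → fail.
Dep (methods 1·2): 0.41 vs {0.49, 0.17} → fail.
2 of 2 fail.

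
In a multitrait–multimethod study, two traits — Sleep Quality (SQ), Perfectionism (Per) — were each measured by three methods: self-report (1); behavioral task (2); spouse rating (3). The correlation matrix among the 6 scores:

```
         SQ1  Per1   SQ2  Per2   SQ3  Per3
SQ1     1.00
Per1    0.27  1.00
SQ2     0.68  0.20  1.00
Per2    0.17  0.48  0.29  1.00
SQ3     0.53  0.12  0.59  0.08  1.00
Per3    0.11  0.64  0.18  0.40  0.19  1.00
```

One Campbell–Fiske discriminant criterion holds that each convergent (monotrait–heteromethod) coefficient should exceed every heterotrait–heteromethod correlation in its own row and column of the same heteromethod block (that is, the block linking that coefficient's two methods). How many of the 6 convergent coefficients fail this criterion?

Convergent coefficients and their comparison sets:
SQ (methods 1·2): 0.68 vs {0.17, 0.20} → pass.
SQ (methods 1·3): 0.53 vs {0.11, 0.12} → pass.
SQ (methods 2·3): 0.59 vs {0.18, 0.08} → pass.
Per (methods 1·2): 0.48 vs {0.20, 0.17} → pass.
Per (methods 1·3): 0.64 vs {0.12, 0.11} → pass.
Per (methods 2·3): 0.40 vs {0.08, 0.18} → pass.
0 of 6 fail.

0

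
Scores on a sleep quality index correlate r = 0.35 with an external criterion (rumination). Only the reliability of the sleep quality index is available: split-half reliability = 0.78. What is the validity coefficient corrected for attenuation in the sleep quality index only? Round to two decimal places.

Single correction: r_c = r_obs / √r_xx = 0.35 / √0.78 = 0.35 / 0.8832 ≈ 0.40.

0.40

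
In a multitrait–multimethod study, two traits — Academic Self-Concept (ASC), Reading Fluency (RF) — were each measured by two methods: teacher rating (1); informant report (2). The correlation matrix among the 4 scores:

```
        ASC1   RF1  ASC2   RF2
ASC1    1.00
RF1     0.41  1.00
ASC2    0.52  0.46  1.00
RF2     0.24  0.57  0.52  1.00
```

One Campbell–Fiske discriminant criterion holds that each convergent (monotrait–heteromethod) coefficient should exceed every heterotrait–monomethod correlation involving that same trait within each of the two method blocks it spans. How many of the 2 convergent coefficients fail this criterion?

1

Convergent coefficients and their comparison sets:
ASC (methods 1·2): 0.52 vs {0.41, 0.52} → fail.
RF (methods 1·2): 0.57 vs {0.41, 0.52} → pass.
1 of 2 fail.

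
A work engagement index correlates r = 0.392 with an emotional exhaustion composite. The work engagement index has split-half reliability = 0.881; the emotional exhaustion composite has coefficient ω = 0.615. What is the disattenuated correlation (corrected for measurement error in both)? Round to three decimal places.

0.533

r_true = r_obs / √(r_xx · r_yy) = 0.392 / √(0.881 × 0.615) = 0.392 / √0.541815 = 0.392 / 0.7361 ≈ 0.533.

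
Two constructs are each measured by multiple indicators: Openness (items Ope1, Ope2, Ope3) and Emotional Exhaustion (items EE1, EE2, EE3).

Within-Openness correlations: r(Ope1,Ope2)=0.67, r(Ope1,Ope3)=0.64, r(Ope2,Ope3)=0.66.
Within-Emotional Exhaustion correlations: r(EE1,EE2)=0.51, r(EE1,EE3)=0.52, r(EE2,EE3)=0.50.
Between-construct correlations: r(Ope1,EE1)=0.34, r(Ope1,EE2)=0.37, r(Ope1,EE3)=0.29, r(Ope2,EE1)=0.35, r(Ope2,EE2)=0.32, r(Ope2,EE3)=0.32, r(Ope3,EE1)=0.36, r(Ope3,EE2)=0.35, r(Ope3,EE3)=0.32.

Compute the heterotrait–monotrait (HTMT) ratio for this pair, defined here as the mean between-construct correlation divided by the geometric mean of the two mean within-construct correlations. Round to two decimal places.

0.58

Mean between = 3.02/9 = 0.3356.
Mean within-Ope = 1.97/3 = 0.6567; mean within-EE = 1.53/3 = 0.5100.
Geometric mean = √(0.6567 × 0.5100) = 0.5787.
HTMT = 0.3356 / 0.5787 = 0.58.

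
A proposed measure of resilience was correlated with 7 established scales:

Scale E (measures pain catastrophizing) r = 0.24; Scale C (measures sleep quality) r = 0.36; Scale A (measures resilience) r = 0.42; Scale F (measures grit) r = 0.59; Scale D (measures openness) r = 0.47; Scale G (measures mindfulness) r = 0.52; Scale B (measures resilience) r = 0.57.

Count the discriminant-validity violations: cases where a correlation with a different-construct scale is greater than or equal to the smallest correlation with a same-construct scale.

3

Convergent (same construct = resilience): Scale A, Scale B.
Smallest convergent = 0.42. Discriminant values: 0.24, 0.36, 0.59, 0.47, 0.52; count ≥ 0.42 → 3.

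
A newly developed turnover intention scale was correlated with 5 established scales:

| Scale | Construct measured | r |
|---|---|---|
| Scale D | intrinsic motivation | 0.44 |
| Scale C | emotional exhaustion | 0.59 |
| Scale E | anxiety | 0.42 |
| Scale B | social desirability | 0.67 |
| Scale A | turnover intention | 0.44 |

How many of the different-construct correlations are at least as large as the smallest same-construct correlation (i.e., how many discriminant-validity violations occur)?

Convergent (same construct = turnover intention): Scale A.
Smallest convergent = 0.44. Discriminant values: 0.44, 0.59, 0.42, 0.67; count ≥ 0.44 → 3.

3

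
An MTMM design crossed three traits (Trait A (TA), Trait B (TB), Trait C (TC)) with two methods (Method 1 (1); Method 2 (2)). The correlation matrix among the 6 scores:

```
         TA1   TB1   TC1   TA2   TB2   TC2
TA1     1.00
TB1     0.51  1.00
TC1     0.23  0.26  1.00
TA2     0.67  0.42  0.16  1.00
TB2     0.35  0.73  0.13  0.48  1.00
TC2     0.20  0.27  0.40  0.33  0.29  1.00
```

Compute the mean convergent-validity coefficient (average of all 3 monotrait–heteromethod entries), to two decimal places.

Convergent values: 0.67, 0.73, 0.40; mean = 1.80/3 = 0.60.

0.60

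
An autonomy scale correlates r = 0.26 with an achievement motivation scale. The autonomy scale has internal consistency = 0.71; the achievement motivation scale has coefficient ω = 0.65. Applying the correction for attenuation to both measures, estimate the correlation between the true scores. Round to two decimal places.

0.38

r_true = r_obs / √(r_xx · r_yy) = 0.26 / √(0.71 × 0.65) = 0.26 / √0.4615 = 0.26 / 0.6793 ≈ 0.38.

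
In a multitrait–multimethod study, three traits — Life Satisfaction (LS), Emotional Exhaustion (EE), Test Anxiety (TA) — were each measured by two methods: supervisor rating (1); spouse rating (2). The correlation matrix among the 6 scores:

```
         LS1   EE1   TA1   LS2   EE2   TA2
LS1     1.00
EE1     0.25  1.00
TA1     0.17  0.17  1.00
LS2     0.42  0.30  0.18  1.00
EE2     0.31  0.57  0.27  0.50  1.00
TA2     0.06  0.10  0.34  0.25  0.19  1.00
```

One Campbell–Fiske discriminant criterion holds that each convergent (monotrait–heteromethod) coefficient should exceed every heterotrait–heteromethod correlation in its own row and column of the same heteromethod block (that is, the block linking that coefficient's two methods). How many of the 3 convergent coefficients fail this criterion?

Convergent coefficients and their comparison sets:
LS (methods 1·2): 0.42 vs {0.31, 0.30, 0.06, 0.18} → pass.
EE (methods 1·2): 0.57 vs {0.30, 0.31, 0.10, 0.27} → pass.
TA (methods 1·2): 0.34 vs {0.18, 0.06, 0.27, 0.10} → pass.
0 of 3 fail.

0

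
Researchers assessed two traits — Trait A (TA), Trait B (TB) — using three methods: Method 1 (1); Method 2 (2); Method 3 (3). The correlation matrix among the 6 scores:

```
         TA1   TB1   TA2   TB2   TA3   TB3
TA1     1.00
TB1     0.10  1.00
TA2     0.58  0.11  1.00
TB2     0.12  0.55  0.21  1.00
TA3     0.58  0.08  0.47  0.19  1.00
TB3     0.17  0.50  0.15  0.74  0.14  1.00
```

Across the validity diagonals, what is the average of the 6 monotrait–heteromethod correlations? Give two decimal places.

Convergent values: 0.58, 0.58, 0.47, 0.55, 0.50, 0.74; mean = 3.42/6 = 0.57.

0.57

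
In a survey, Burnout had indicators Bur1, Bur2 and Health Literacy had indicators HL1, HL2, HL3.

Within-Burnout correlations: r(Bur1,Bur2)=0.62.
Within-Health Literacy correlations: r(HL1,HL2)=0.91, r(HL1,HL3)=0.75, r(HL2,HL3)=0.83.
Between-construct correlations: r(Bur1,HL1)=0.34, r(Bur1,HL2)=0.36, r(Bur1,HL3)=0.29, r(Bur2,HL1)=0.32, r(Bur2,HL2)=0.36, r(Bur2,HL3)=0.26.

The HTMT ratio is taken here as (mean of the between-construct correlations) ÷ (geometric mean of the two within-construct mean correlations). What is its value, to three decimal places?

0.448

Between-construct mean = 1.93/6 = 0.3217.
Mean within-Bur = 0.62/1 = 0.6200; mean within-HL = 2.49/3 = 0.8300.
Geometric mean = √(0.6200 × 0.8300) = 0.7174.
HTMT = 0.3217 / 0.7174 = 0.448.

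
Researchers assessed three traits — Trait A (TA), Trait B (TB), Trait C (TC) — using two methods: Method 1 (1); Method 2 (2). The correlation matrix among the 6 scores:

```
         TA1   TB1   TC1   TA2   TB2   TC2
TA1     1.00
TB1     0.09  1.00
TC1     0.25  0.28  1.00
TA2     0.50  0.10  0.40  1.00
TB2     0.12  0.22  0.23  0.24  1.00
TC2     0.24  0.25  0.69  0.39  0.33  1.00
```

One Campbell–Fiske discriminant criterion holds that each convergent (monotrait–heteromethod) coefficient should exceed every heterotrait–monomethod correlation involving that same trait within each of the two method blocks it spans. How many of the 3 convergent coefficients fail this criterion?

Each convergent coefficient versus the relevant comparison correlations:
TA (methods 1·2): 0.50 vs {0.09, 0.24, 0.25, 0.39} → pass.
TB (methods 1·2): 0.22 vs {0.09, 0.24, 0.28, 0.33} → fail.
TC (methods 1·2): 0.69 vs {0.25, 0.39, 0.28, 0.33} → pass.
1 of 3 fail.

1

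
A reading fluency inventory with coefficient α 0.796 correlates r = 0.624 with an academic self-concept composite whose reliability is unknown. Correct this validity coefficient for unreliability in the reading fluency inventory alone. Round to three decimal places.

0.699

Single correction: r_c = r_obs / √r_xx = 0.624 / √0.796 = 0.624 / 0.8922 ≈ 0.699.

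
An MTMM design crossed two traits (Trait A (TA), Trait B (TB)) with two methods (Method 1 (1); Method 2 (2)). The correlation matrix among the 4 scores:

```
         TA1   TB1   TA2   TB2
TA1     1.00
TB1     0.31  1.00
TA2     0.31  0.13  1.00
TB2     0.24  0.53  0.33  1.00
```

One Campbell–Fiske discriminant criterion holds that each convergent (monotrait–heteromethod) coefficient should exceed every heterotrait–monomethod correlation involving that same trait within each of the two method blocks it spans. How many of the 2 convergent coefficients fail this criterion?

1

Each convergent coefficient versus the relevant comparison correlations:
TA (methods 1·2): 0.31 vs {0.31, 0.33} → fail.
TB (methods 1·2): 0.53 vs {0.31, 0.33} → pass.
1 of 2 fail.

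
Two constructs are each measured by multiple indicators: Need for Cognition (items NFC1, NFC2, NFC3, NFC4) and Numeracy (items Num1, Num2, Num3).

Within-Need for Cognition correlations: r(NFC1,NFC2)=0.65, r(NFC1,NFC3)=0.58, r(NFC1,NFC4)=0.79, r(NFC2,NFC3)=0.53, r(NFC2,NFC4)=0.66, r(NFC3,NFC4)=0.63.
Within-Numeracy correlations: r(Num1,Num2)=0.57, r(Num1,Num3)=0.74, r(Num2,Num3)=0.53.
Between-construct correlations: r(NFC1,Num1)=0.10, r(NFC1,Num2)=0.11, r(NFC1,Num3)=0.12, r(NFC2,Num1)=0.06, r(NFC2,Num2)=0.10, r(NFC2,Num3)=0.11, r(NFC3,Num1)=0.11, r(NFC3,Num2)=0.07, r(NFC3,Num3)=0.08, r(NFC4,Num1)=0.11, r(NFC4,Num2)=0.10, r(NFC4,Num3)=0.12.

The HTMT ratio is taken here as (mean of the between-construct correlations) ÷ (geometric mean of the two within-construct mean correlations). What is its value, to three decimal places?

0.158

Mean heterotrait r = 1.19/12 = 0.0992.
Mean within-NFC = 3.84/6 = 0.6400; mean within-Num = 1.84/3 = 0.6133.
Geometric mean = √(0.6400 × 0.6133) = 0.6265.
HTMT = 0.0992 / 0.6265 = 0.158.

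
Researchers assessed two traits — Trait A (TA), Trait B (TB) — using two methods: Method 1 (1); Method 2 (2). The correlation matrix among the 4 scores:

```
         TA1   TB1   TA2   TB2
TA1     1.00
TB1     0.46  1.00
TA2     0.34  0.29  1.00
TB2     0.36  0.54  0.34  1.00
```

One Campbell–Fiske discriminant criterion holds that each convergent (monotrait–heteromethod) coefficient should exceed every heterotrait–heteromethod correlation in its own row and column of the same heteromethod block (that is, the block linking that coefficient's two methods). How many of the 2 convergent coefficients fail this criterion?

Each convergent coefficient versus the relevant comparison correlations:
TA (methods 1·2): 0.34 vs {0.36, 0.29} → fail.
TB (methods 1·2): 0.54 vs {0.29, 0.36} → pass.
1 of 2 fail.

1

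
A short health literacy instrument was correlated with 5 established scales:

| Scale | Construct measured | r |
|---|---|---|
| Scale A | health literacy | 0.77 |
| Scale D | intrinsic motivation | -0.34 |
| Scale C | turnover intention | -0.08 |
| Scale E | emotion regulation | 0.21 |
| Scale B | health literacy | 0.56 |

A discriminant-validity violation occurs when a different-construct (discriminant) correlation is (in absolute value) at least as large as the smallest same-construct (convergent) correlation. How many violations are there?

0

Convergent (same construct = health literacy): Scale A, Scale B.
Smallest convergent = 0.56. Discriminant |r|: 0.34, 0.08, 0.21; count ≥ 0.56 → 0.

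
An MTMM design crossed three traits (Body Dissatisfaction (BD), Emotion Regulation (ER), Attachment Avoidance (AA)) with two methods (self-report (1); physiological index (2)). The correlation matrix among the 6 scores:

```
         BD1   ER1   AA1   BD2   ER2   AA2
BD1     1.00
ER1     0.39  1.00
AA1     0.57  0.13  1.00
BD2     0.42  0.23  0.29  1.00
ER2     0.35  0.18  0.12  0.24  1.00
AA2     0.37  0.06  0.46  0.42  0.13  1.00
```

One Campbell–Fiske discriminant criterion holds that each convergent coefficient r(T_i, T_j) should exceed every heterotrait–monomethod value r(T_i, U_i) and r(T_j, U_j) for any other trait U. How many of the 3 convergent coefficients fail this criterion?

3

Convergent coefficients and their comparison sets:
BD (methods 1·2): 0.42 vs {0.39, 0.24, 0.57, 0.42} → fail.
ER (methods 1·2): 0.18 vs {0.39, 0.24, 0.13, 0.13} → fail.
AA (methods 1·2): 0.46 vs {0.57, 0.42, 0.13, 0.13} → fail.
3 of 3 fail.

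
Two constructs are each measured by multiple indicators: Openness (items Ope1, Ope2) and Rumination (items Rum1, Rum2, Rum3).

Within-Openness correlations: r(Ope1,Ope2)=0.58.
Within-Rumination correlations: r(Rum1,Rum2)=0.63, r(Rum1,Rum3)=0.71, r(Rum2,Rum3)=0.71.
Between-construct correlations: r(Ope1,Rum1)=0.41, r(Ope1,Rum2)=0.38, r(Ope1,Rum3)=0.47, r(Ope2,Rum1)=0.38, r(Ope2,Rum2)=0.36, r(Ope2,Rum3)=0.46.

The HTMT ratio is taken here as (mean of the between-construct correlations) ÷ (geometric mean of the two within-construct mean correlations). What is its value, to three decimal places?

Mean between = 2.46/6 = 0.4100.
Mean within-Ope = 0.58/1 = 0.5800; mean within-Rum = 2.05/3 = 0.6833.
Geometric mean = √(0.5800 × 0.6833) = 0.6295.
HTMT = 0.4100 / 0.6295 = 0.651.

0.651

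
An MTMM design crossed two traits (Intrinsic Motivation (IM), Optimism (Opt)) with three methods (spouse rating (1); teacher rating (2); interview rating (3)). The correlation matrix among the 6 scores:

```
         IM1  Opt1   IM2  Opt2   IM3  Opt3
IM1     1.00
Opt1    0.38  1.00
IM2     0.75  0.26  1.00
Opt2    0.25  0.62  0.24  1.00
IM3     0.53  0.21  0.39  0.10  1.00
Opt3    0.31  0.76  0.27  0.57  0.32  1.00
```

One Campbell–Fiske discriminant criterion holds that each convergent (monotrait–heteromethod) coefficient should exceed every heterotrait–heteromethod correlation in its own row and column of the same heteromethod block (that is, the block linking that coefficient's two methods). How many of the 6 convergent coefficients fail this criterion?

Convergent coefficients and their comparison sets:
IM (methods 1·2): 0.75 vs {0.25, 0.26} → pass.
IM (methods 1·3): 0.53 vs {0.31, 0.21} → pass.
IM (methods 2·3): 0.39 vs {0.27, 0.10} → pass.
Opt (methods 1·2): 0.62 vs {0.26, 0.25} → pass.
Opt (methods 1·3): 0.76 vs {0.21, 0.31} → pass.
Opt (methods 2·3): 0.57 vs {0.10, 0.27} → pass.
0 of 6 fail.

0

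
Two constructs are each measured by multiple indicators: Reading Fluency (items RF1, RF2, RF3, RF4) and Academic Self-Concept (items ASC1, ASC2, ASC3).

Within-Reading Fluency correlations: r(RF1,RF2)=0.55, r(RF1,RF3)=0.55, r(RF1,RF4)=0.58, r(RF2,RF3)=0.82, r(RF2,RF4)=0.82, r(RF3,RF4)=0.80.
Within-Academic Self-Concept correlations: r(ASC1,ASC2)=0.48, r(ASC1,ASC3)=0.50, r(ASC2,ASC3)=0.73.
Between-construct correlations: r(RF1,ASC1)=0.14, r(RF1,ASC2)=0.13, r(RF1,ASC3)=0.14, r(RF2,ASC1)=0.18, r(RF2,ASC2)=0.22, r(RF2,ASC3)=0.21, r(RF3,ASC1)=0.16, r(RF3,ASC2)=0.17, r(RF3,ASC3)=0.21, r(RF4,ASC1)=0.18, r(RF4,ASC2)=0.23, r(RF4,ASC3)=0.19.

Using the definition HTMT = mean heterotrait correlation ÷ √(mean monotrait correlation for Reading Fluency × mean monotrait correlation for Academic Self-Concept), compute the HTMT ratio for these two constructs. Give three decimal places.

Mean between = 2.16/12 = 0.1800.
Mean within-RF = 4.12/6 = 0.6867; mean within-ASC = 1.71/3 = 0.5700.
Geometric mean = √(0.6867 × 0.5700) = 0.6256.
HTMT = 0.1800 / 0.6256 = 0.288.

0.288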